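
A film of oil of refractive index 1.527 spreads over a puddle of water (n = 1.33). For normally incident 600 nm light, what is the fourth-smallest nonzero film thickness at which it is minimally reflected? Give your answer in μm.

Top surface (1.0 → 1.527): reflection off a higher-index medium gives a half-wave phase shift.
Bottom surface (1.527 → 1.33): reflection off a lower-index medium gives no phase shift.
Exactly one π shift → a net half-wave offset.
With one net inversion, destructive interference in reflection requires 2 n t = m λ.
The fourth-smallest nonzero thickness corresponds to m = 4: t = m λ / (2 n) = 4.00 × 600 / (2 × 1.527) = 786 nm.

0.786 μm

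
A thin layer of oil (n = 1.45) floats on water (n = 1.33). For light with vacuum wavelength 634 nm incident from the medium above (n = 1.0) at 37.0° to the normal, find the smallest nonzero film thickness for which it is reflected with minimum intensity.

Top surface (1.0 → 1.45): reflection off a higher-index medium gives a half-wave phase shift.
At the lower boundary (n = 1.45 to n = 1.33) the reflected ray undergoes no phase shift.
Net: one phase inversion between the two reflected rays.
With one net inversion, destructive interference in reflection requires 2 n t cos θ_r = m λ.
Snell's law: 1.0 sin 37.0° = 1.45 sin θ_r → sin θ_r = 0.415, cos θ_r = 0.910.
Minimum nonzero at m = 1: t = λ / (2 n cos θ_r) = 634 / (2 × 1.45 × 0.910) = 240 nm.

240 nm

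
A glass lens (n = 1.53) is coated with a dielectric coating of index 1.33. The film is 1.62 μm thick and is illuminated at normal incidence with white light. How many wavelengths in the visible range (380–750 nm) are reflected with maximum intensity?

Top surface (1.0 → 1.33): reflection off a higher-index medium gives a half-wave phase shift.
Ray reflecting at the bottom interface goes from n = 1.33 toward n = 1.53: a half-wave phase shift.
The two reflections carry the same phase change, so no net offset.
With no net inversion, constructive interference in reflection requires 2 n t = m λ.
λ = 2 n t / m = 4309 / m nm.
m=5: 862 nm (IR); m=6: 718 nm (visible); m=7: 616 nm (visible); m=8: 539 nm (visible); m=9: 479 nm (visible); m=10: 431 nm (visible); m=11: 392 nm (visible); m=12: 359 nm (UV).

6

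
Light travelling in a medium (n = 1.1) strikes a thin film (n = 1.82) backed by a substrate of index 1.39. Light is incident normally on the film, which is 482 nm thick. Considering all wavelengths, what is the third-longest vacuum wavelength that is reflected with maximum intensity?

Ray reflecting at the top interface goes from n = 1.1 toward n = 1.82: a half-wave phase shift.
At the lower boundary (n = 1.82 to n = 1.39) the reflected ray undergoes no phase shift.
The two reflections differ by half a wavelength.
With one net inversion, constructive interference in reflection requires 2 n t = (m + ½) λ.
λ = 2 n t / (m + ½). The third-longest wavelength is m = 2: λ = 2 × 1.82 × 482 / 2.50 = 702 nm.

702 nm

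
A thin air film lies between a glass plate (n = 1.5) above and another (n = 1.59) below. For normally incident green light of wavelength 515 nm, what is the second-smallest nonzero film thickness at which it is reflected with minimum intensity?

515 nm

Ray reflecting at the top interface goes from n = 1.5 toward n = 1.0: no phase shift.
At the lower boundary (n = 1.0 to n = 1.59) the reflected ray undergoes a half-wave phase shift.
Net: one phase inversion between the two reflected rays.
With one net inversion, destructive interference in reflection requires 2 n t = m λ.
The second-smallest nonzero thickness corresponds to m = 2: t = m λ / (2 n) = 2.00 × 515 / (2 × 1.0) = 515 nm.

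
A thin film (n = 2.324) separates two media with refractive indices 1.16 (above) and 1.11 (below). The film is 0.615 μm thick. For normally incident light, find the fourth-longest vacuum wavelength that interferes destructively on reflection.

715 nm

Top surface (1.16 → 2.324): reflection off a higher-index medium gives a half-wave phase shift.
Ray reflecting at the bottom interface goes from n = 2.324 toward n = 1.11: no phase shift.
Net: one phase inversion between the two reflected rays.
With one net inversion, destructive interference in reflection requires 2 n t = m λ.
λ = 2 n t / m. The fourth-longest wavelength is m = 4: λ = 2 × 2.324 × 615 / 4.00 = 715 nm.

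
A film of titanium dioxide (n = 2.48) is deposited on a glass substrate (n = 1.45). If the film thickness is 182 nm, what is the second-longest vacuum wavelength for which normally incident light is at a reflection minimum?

451 nm

Top surface (1.0 → 2.48): reflection off a higher-index medium gives a half-wave phase shift.
Ray reflecting at the bottom interface goes from n = 2.48 toward n = 1.45: no phase shift.
Exactly one π shift → a net half-wave offset.
So the condition for destructive reflection is 2 n t = m λ.
λ = 2 n t / m. The second-longest wavelength is m = 2: λ = 2 × 2.48 × 182 / 2.00 = 451 nm.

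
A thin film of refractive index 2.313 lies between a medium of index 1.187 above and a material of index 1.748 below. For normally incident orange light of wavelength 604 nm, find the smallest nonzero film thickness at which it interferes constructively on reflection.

At the upper boundary (n = 1.187 to n = 2.313) the reflected ray undergoes a half-wave phase shift.
Ray reflecting at the bottom interface goes from n = 2.313 toward n = 1.748: no phase shift.
Net: one phase inversion between the two reflected rays.
For maximum reflection here: 2 n t = (m + ½) λ.
Minimum at m = 0: t = λ / (4 n) = 604 / (4 × 2.313) = 65.3 nm.

65.3 nm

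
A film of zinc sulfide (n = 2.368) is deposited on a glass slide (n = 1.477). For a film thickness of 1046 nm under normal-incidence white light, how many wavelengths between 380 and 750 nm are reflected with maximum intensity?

Ray reflecting at the top interface goes from n = 1.0 toward n = 2.368: a half-wave phase shift.
At the lower boundary (n = 2.368 to n = 1.477) the reflected ray undergoes no phase shift.
Net: one phase inversion between the two reflected rays.
For bright reflection here: 2 n t = (m + ½) λ.
λ = 2 n t / (m + ½) = 4954 / (m + ½) nm.
m=6: 762 nm (IR); m=7: 661 nm (visible); m=8: 583 nm (visible); m=9: 521 nm (visible); m=10: 472 nm (visible); m=11: 431 nm (visible); m=12: 396 nm (visible); m=13: 367 nm (UV).

6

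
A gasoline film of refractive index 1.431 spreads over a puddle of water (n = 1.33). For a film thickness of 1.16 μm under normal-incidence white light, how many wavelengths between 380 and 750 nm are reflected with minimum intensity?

Ray reflecting at the top interface goes from n = 1.0 toward n = 1.431: a half-wave phase shift.
Ray reflecting at the bottom interface goes from n = 1.431 toward n = 1.33: no phase shift.
Net: one phase inversion between the two reflected rays.
With one net inversion, destructive interference in reflection requires 2 n t = m λ.
λ = 2 n t / m = 3320 / m nm.
m=4: 830 nm (IR); m=5: 664 nm (visible); m=6: 553 nm (visible); m=7: 474 nm (visible); m=8: 415 nm (visible); m=9: 369 nm (UV).

4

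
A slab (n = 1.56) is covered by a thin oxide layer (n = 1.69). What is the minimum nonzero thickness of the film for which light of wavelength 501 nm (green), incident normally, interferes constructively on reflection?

Ray reflecting at the top interface goes from n = 1.0 toward n = 1.69: a half-wave phase shift.
Ray reflecting at the bottom interface goes from n = 1.69 toward n = 1.56: no phase shift.
The two reflections differ by half a wavelength.
For maximum reflection here: 2 n t = (m + ½) λ.
Minimum at m = 0: t = λ / (4 n) = 501 / (4 × 1.69) = 74.1 nm.

74.1 nm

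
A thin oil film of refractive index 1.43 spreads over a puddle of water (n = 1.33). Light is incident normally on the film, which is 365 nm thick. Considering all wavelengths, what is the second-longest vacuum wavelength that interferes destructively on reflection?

522 nm

Top surface (1.0 → 1.43): reflection off a higher-index medium gives a half-wave phase shift.
Bottom surface (1.43 → 1.33): reflection off a lower-index medium gives no phase shift.
Net: one phase inversion between the two reflected rays.
With one net inversion, destructive interference in reflection requires 2 n t = m λ.
λ = 2 n t / m. The second-longest wavelength is m = 2: λ = 2 × 1.43 × 365 / 2.00 = 522 nm.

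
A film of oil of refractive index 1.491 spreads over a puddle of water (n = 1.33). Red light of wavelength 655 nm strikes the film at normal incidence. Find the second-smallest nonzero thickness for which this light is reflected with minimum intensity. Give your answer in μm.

0.439 μm

At the upper boundary (n = 1.0 to n = 1.491) the reflected ray undergoes a half-wave phase shift.
Ray reflecting at the bottom interface goes from n = 1.491 toward n = 1.33: no phase shift.
Exactly one π shift → a net half-wave offset.
So the condition for destructive reflection is 2 n t = m λ.
The second-smallest nonzero thickness corresponds to m = 2: t = m λ / (2 n) = 2.00 × 655 / (2 × 1.491) = 439 nm.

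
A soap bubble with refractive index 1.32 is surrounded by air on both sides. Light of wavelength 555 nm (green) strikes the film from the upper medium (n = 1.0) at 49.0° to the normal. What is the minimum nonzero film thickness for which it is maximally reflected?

Top surface (1.0 → 1.32): reflection off a higher-index medium gives a half-wave phase shift.
At the lower boundary (n = 1.32 to n = 1.0) the reflected ray undergoes no phase shift.
Net: one phase inversion between the two reflected rays.
For strong reflection here: 2 n t cos θ_r = (m + ½) λ.
Snell's law: 1.0 sin 49.0° = 1.32 sin θ_r → sin θ_r = 0.572, cos θ_r = 0.820.
Minimum at m = 0: t = λ / (4 n cos θ_r) = 555 / (4 × 1.32 × 0.820) = 128 nm.

128 nm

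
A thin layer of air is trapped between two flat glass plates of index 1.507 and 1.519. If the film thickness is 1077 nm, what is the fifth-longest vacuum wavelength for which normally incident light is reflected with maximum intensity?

At the upper boundary (n = 1.507 to n = 1.0) the reflected ray undergoes no phase shift.
Bottom surface (1.0 → 1.519): reflection off a higher-index medium gives a half-wave phase shift.
The two reflections differ by half a wavelength.
For bright reflection here: 2 n t = (m + ½) λ.
λ = 2 n t / (m + ½). The fifth-longest wavelength is m = 4: λ = 2 × 1.0 × 1077 / 4.50 = 479 nm.

479 nm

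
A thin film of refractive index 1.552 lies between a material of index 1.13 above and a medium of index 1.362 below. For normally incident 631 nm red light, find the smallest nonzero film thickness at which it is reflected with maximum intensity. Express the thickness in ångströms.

1016 Å

At the upper boundary (n = 1.13 to n = 1.552) the reflected ray undergoes a half-wave phase shift.
Ray reflecting at the bottom interface goes from n = 1.552 toward n = 1.362: no phase shift.
Exactly one π shift → a net half-wave offset.
So the condition for constructive reflection is 2 n t = (m + ½) λ.
Minimum at m = 0: t = λ / (4 n) = 631 / (4 × 1.552) = 102 nm.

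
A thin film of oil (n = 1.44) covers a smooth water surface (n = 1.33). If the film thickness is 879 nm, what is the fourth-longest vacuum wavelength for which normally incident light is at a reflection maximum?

At the upper boundary (n = 1.0 to n = 1.44) the reflected ray undergoes a half-wave phase shift.
At the lower boundary (n = 1.44 to n = 1.33) the reflected ray undergoes no phase shift.
The two reflections differ by half a wavelength.
So the condition for constructive reflection is 2 n t = (m + ½) λ.
λ = 2 n t / (m + ½). The fourth-longest wavelength is m = 3: λ = 2 × 1.44 × 879 / 3.50 = 723 nm.

723 nm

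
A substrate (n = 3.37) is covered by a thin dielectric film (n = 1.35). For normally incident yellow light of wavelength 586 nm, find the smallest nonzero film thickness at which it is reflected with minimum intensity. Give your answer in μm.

Ray reflecting at the top interface goes from n = 1.0 toward n = 1.35: a half-wave phase shift.
Bottom surface (1.35 → 3.37): reflection off a higher-index medium gives a half-wave phase shift.
The two reflections carry the same phase change, so no net offset.
For minimum reflection here: 2 n t = (m + ½) λ.
Minimum at m = 0: t = λ / (4 n) = 586 / (4 × 1.35) = 109 nm.

0.109 μm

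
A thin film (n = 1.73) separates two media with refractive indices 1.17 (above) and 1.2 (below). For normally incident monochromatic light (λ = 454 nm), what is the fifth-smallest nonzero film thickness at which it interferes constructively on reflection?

Top surface (1.17 → 1.73): reflection off a higher-index medium gives a half-wave phase shift.
Bottom surface (1.73 → 1.2): reflection off a lower-index medium gives no phase shift.
The two reflections differ by half a wavelength.
For strong reflection here: 2 n t = (m + ½) λ.
The fifth-smallest nonzero thickness corresponds to m = 4: t = (m + ½) λ / (2 n) = 4.50 × 454 / (2 × 1.73) = 590 nm.

590 nm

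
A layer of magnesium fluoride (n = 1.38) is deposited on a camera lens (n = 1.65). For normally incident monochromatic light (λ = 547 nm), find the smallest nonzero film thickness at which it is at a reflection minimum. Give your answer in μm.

0.0991 μm

At the upper boundary (n = 1.0 to n = 1.38) the reflected ray undergoes a half-wave phase shift.
Ray reflecting at the bottom interface goes from n = 1.38 toward n = 1.65: a half-wave phase shift.
Zero or two π shifts → no net half-wave offset.
For dark reflection here: 2 n t = (m + ½) λ.
Minimum at m = 0: t = λ / (4 n) = 547 / (4 × 1.38) = 99.1 nm.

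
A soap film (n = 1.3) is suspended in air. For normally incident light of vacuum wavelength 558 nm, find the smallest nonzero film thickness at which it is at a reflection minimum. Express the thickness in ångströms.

2146 Å

Ray reflecting at the top interface goes from n = 1.0 toward n = 1.3: a half-wave phase shift.
Bottom surface (1.3 → 1.0): reflection off a lower-index medium gives no phase shift.
Net: one phase inversion between the two reflected rays.
With one net inversion, destructive interference in reflection requires 2 n t = m λ.
Minimum nonzero at m = 1: t = λ / (2 n) = 558 / (2 × 1.3) = 215 nm.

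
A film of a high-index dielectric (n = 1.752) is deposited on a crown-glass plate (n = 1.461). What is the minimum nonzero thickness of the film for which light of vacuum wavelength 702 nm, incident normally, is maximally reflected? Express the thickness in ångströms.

1002 Å

Top surface (1.0 → 1.752): reflection off a higher-index medium gives a half-wave phase shift.
At the lower boundary (n = 1.752 to n = 1.461) the reflected ray undergoes no phase shift.
Exactly one π shift → a net half-wave offset.
With one net inversion, constructive interference in reflection requires 2 n t = (m + ½) λ.
Minimum at m = 0: t = λ / (4 n) = 702 / (4 × 1.752) = 100 nm.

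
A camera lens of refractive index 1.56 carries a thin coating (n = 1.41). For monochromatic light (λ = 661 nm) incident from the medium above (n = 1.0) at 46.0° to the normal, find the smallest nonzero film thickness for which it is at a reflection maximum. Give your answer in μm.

0.273 μm

At the upper boundary (n = 1.0 to n = 1.41) the reflected ray undergoes a half-wave phase shift.
At the lower boundary (n = 1.41 to n = 1.56) the reflected ray undergoes a half-wave phase shift.
The two reflections carry the same phase change, so no net offset.
For maximum reflection here: 2 n t cos θ_r = m λ.
Snell's law: 1.0 sin 46.0° = 1.41 sin θ_r → sin θ_r = 0.510, cos θ_r = 0.860.
Minimum nonzero at m = 1: t = λ / (2 n cos θ_r) = 661 / (2 × 1.41 × 0.860) = 273 nm.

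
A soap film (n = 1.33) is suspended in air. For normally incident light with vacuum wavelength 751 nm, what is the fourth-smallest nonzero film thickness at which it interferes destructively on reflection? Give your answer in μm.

1.13 μm

At the upper boundary (n = 1.0 to n = 1.33) the reflected ray undergoes a half-wave phase shift.
At the lower boundary (n = 1.33 to n = 1.0) the reflected ray undergoes no phase shift.
Exactly one π shift → a net half-wave offset.
For weak reflection here: 2 n t = m λ.
The fourth-smallest nonzero thickness corresponds to m = 4: t = m λ / (2 n) = 4.00 × 751 / (2 × 1.33) = 1129 nm.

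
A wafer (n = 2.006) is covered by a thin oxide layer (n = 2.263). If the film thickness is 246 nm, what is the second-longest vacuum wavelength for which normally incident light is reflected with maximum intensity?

At the upper boundary (n = 1.0 to n = 2.263) the reflected ray undergoes a half-wave phase shift.
Bottom surface (2.263 → 2.006): reflection off a lower-index medium gives no phase shift.
Exactly one π shift → a net half-wave offset.
For strong reflection here: 2 n t = (m + ½) λ.
λ = 2 n t / (m + ½). The second-longest wavelength is m = 1: λ = 2 × 2.263 × 246 / 1.50 = 742 nm.

742 nm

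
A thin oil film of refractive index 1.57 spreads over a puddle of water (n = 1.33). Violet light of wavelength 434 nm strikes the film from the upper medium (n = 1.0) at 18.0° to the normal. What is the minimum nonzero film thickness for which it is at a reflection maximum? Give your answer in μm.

At the upper boundary (n = 1.0 to n = 1.57) the reflected ray undergoes a half-wave phase shift.
At the lower boundary (n = 1.57 to n = 1.33) the reflected ray undergoes no phase shift.
Exactly one π shift → a net half-wave offset.
For bright reflection here: 2 n t cos θ_r = (m + ½) λ.
Snell's law: 1.0 sin 18.0° = 1.57 sin θ_r → sin θ_r = 0.197, cos θ_r = 0.980.
Minimum at m = 0: t = λ / (4 n cos θ_r) = 434 / (4 × 1.57 × 0.980) = 70.5 nm.

0.0705 μm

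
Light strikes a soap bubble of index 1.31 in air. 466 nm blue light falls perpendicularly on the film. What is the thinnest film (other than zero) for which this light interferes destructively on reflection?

At the upper boundary (n = 1.0 to n = 1.31) the reflected ray undergoes a half-wave phase shift.
Ray reflecting at the bottom interface goes from n = 1.31 toward n = 1.0: no phase shift.
Exactly one π shift → a net half-wave offset.
For minimum reflection here: 2 n t = m λ.
Minimum nonzero at m = 1: t = λ / (2 n) = 466 / (2 × 1.31) = 178 nm.

178 nm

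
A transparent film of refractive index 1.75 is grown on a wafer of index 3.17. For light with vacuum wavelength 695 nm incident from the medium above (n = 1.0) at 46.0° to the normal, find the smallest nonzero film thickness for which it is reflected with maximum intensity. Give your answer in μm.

Top surface (1.0 → 1.75): reflection off a higher-index medium gives a half-wave phase shift.
Ray reflecting at the bottom interface goes from n = 1.75 toward n = 3.17: a half-wave phase shift.
The two reflections carry the same phase change, so no net offset.
With no net inversion, constructive interference in reflection requires 2 n t cos θ_r = m λ.
Snell's law: 1.0 sin 46.0° = 1.75 sin θ_r → sin θ_r = 0.411, cos θ_r = 0.912.
Minimum nonzero at m = 1: t = λ / (2 n cos θ_r) = 695 / (2 × 1.75 × 0.912) = 218 nm.

0.218 μm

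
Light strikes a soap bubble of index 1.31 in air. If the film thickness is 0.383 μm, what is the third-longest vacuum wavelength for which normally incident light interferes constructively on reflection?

At the upper boundary (n = 1.0 to n = 1.31) the reflected ray undergoes a half-wave phase shift.
Bottom surface (1.31 → 1.0): reflection off a lower-index medium gives no phase shift.
Net: one phase inversion between the two reflected rays.
With one net inversion, constructive interference in reflection requires 2 n t = (m + ½) λ.
λ = 2 n t / (m + ½). The third-longest wavelength is m = 2: λ = 2 × 1.31 × 383 / 2.50 = 401 nm.

401 nm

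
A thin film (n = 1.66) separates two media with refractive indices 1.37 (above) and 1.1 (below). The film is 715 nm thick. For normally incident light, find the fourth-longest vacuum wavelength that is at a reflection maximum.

678 nm

Ray reflecting at the top interface goes from n = 1.37 toward n = 1.66: a half-wave phase shift.
Bottom surface (1.66 → 1.1): reflection off a lower-index medium gives no phase shift.
Exactly one π shift → a net half-wave offset.
So the condition for constructive reflection is 2 n t = (m + ½) λ.
λ = 2 n t / (m + ½). The fourth-longest wavelength is m = 3: λ = 2 × 1.66 × 715 / 3.50 = 678 nm.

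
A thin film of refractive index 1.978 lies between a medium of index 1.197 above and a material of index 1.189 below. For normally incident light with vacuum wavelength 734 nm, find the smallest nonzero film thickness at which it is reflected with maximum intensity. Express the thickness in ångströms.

928 Å

At the upper boundary (n = 1.197 to n = 1.978) the reflected ray undergoes a half-wave phase shift.
Ray reflecting at the bottom interface goes from n = 1.978 toward n = 1.189: no phase shift.
Net: one phase inversion between the two reflected rays.
With one net inversion, constructive interference in reflection requires 2 n t = (m + ½) λ.
Minimum at m = 0: t = λ / (4 n) = 734 / (4 × 1.978) = 92.8 nm.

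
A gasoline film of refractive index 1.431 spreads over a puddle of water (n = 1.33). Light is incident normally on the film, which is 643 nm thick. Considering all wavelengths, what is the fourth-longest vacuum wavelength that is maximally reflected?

526 nm

Top surface (1.0 → 1.431): reflection off a higher-index medium gives a half-wave phase shift.
Ray reflecting at the bottom interface goes from n = 1.431 toward n = 1.33: no phase shift.
Net: one phase inversion between the two reflected rays.
So the condition for constructive reflection is 2 n t = (m + ½) λ.
λ = 2 n t / (m + ½). The fourth-longest wavelength is m = 3: λ = 2 × 1.431 × 643 / 3.50 = 526 nm.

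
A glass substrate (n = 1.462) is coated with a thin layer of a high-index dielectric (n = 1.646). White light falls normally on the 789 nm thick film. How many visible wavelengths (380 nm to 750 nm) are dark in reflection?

At the upper boundary (n = 1.0 to n = 1.646) the reflected ray undergoes a half-wave phase shift.
Ray reflecting at the bottom interface goes from n = 1.646 toward n = 1.462: no phase shift.
Exactly one π shift → a net half-wave offset.
So the condition for destructive reflection is 2 n t = m λ.
λ = 2 n t / m = 2597 / m nm.
m=3: 866 nm (IR); m=4: 649 nm (visible); m=5: 519 nm (visible); m=6: 433 nm (visible); m=7: 371 nm (UV).

3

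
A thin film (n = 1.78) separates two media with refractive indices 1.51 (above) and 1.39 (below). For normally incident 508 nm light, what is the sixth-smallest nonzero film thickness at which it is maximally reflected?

Ray reflecting at the top interface goes from n = 1.51 toward n = 1.78: a half-wave phase shift.
Bottom surface (1.78 → 1.39): reflection off a lower-index medium gives no phase shift.
The two reflections differ by half a wavelength.
With one net inversion, constructive interference in reflection requires 2 n t = (m + ½) λ.
The sixth-smallest nonzero thickness corresponds to m = 5: t = (m + ½) λ / (2 n) = 5.50 × 508 / (2 × 1.78) = 785 nm.

785 nm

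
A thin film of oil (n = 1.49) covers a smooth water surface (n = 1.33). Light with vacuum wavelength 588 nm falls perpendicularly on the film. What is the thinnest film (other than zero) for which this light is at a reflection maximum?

Top surface (1.0 → 1.49): reflection off a higher-index medium gives a half-wave phase shift.
Bottom surface (1.49 → 1.33): reflection off a lower-index medium gives no phase shift.
Exactly one π shift → a net half-wave offset.
So the condition for constructive reflection is 2 n t = (m + ½) λ.
Minimum at m = 0: t = λ / (4 n) = 588 / (4 × 1.49) = 98.7 nm.

98.7 nm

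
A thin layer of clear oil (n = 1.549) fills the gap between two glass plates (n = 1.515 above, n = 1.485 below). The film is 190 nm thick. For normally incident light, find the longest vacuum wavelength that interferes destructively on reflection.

Top surface (1.515 → 1.549): reflection off a higher-index medium gives a half-wave phase shift.
At the lower boundary (n = 1.549 to n = 1.485) the reflected ray undergoes no phase shift.
The two reflections differ by half a wavelength.
So the condition for destructive reflection is 2 n t = m λ.
λ = 2 n t / m. The longest wavelength is m = 1: λ = 2 × 1.549 × 190 / 1.00 = 589 nm.

589 nm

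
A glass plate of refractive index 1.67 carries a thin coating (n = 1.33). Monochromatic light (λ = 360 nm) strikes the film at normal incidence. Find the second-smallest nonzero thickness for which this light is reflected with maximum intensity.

Ray reflecting at the top interface goes from n = 1.0 toward n = 1.33: a half-wave phase shift.
Ray reflecting at the bottom interface goes from n = 1.33 toward n = 1.67: a half-wave phase shift.
The two reflections carry the same phase change, so no net offset.
For bright reflection here: 2 n t = m λ.
The second-smallest nonzero thickness corresponds to m = 2: t = m λ / (2 n) = 2.00 × 360 / (2 × 1.33) = 271 nm.

271 nm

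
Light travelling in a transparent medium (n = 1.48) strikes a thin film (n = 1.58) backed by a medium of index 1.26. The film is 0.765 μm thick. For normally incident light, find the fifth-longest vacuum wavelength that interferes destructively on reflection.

483 nm

At the upper boundary (n = 1.48 to n = 1.58) the reflected ray undergoes a half-wave phase shift.
At the lower boundary (n = 1.58 to n = 1.26) the reflected ray undergoes no phase shift.
Net: one phase inversion between the two reflected rays.
With one net inversion, destructive interference in reflection requires 2 n t = m λ.
λ = 2 n t / m. The fifth-longest wavelength is m = 5: λ = 2 × 1.58 × 765 / 5.00 = 483 nm.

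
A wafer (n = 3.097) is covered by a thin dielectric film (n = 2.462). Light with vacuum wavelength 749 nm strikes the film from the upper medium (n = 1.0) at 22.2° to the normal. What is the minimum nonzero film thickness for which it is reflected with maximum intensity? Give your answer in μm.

At the upper boundary (n = 1.0 to n = 2.462) the reflected ray undergoes a half-wave phase shift.
Bottom surface (2.462 → 3.097): reflection off a higher-index medium gives a half-wave phase shift.
Net: no relative phase inversion (both shifts match).
With no net inversion, constructive interference in reflection requires 2 n t cos θ_r = m λ.
Snell's law: 1.0 sin 22.2° = 2.462 sin θ_r → sin θ_r = 0.153, cos θ_r = 0.988.
Minimum nonzero at m = 1: t = λ / (2 n cos θ_r) = 749 / (2 × 2.462 × 0.988) = 154 nm.

0.154 μm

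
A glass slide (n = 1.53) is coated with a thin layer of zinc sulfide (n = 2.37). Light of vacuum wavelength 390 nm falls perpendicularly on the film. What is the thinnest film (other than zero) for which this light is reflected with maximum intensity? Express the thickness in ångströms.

At the upper boundary (n = 1.0 to n = 2.37) the reflected ray undergoes a half-wave phase shift.
At the lower boundary (n = 2.37 to n = 1.53) the reflected ray undergoes no phase shift.
The two reflections differ by half a wavelength.
So the condition for constructive reflection is 2 n t = (m + ½) λ.
Minimum at m = 0: t = λ / (4 n) = 390 / (4 × 2.37) = 41.1 nm.

411 Å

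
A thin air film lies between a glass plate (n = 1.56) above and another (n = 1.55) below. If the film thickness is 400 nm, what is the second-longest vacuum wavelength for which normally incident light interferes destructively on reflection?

400 nm

Ray reflecting at the top interface goes from n = 1.56 toward n = 1.0: no phase shift.
Ray reflecting at the bottom interface goes from n = 1.0 toward n = 1.55: a half-wave phase shift.
The two reflections differ by half a wavelength.
With one net inversion, destructive interference in reflection requires 2 n t = m λ.
λ = 2 n t / m. The second-longest wavelength is m = 2: λ = 2 × 1.0 × 400 / 2.00 = 400 nm.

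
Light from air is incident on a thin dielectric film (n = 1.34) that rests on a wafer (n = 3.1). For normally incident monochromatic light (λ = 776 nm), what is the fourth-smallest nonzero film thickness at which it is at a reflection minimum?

Top surface (1.0 → 1.34): reflection off a higher-index medium gives a half-wave phase shift.
At the lower boundary (n = 1.34 to n = 3.1) the reflected ray undergoes a half-wave phase shift.
The two reflections carry the same phase change, so no net offset.
For dark reflection here: 2 n t = (m + ½) λ.
The fourth-smallest nonzero thickness corresponds to m = 3: t = (m + ½) λ / (2 n) = 3.50 × 776 / (2 × 1.34) = 1013 nm.

1013 nm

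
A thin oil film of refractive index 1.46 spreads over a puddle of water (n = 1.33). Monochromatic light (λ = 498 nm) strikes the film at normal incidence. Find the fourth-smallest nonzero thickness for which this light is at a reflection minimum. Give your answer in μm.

0.682 μm

At the upper boundary (n = 1.0 to n = 1.46) the reflected ray undergoes a half-wave phase shift.
Bottom surface (1.46 → 1.33): reflection off a lower-index medium gives no phase shift.
Net: one phase inversion between the two reflected rays.
So the condition for destructive reflection is 2 n t = m λ.
The fourth-smallest nonzero thickness corresponds to m = 4: t = m λ / (2 n) = 4.00 × 498 / (2 × 1.46) = 682 nm.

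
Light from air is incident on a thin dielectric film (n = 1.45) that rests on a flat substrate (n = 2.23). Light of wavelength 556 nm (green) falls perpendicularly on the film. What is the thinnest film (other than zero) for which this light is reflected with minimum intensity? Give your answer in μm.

At the upper boundary (n = 1.0 to n = 1.45) the reflected ray undergoes a half-wave phase shift.
Bottom surface (1.45 → 2.23): reflection off a higher-index medium gives a half-wave phase shift.
The two reflections carry the same phase change, so no net offset.
So the condition for destructive reflection is 2 n t = (m + ½) λ.
Minimum at m = 0: t = λ / (4 n) = 556 / (4 × 1.45) = 95.9 nm.

0.0959 μm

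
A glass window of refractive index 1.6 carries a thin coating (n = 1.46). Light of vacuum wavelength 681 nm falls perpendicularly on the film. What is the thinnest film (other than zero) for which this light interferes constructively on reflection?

233 nm

At the upper boundary (n = 1.0 to n = 1.46) the reflected ray undergoes a half-wave phase shift.
At the lower boundary (n = 1.46 to n = 1.6) the reflected ray undergoes a half-wave phase shift.
The two reflections carry the same phase change, so no net offset.
For strong reflection here: 2 n t = m λ.
Minimum nonzero at m = 1: t = λ / (2 n) = 681 / (2 × 1.46) = 233 nm.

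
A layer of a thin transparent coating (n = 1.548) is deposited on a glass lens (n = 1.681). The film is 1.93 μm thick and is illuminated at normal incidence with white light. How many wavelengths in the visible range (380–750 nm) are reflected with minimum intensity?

Top surface (1.0 → 1.548): reflection off a higher-index medium gives a half-wave phase shift.
Bottom surface (1.548 → 1.681): reflection off a higher-index medium gives a half-wave phase shift.
Net: no relative phase inversion (both shifts match).
So the condition for destructive reflection is 2 n t = (m + ½) λ.
λ = 2 n t / (m + ½) = 5975 / (m + ½) nm.
m=7: 797 nm (IR); m=8: 703 nm (visible); m=9: 629 nm (visible); m=10: 569 nm (visible); m=11: 520 nm (visible); m=12: 478 nm (visible); m=13: 443 nm (visible); m=14: 412 nm (visible); m=15: 386 nm (visible); m=16: 362 nm (UV).

8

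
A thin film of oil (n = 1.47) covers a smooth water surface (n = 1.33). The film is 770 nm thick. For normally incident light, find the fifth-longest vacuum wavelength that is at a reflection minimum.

453 nm

Top surface (1.0 → 1.47): reflection off a higher-index medium gives a half-wave phase shift.
At the lower boundary (n = 1.47 to n = 1.33) the reflected ray undergoes no phase shift.
The two reflections differ by half a wavelength.
So the condition for destructive reflection is 2 n t = m λ.
λ = 2 n t / m. The fifth-longest wavelength is m = 5: λ = 2 × 1.47 × 770 / 5.00 = 453 nm.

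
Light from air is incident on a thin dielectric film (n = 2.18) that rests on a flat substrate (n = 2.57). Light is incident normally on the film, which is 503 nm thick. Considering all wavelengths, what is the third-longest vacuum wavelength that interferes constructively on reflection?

731 nm

At the upper boundary (n = 1.0 to n = 2.18) the reflected ray undergoes a half-wave phase shift.
Ray reflecting at the bottom interface goes from n = 2.18 toward n = 2.57: a half-wave phase shift.
Net: no relative phase inversion (both shifts match).
With no net inversion, constructive interference in reflection requires 2 n t = m λ.
λ = 2 n t / m. The third-longest wavelength is m = 3: λ = 2 × 2.18 × 503 / 3.00 = 731 nm.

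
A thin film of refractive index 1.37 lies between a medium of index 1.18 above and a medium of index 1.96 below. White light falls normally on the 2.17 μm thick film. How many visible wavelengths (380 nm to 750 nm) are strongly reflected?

At the upper boundary (n = 1.18 to n = 1.37) the reflected ray undergoes a half-wave phase shift.
Ray reflecting at the bottom interface goes from n = 1.37 toward n = 1.96: a half-wave phase shift.
Zero or two π shifts → no net half-wave offset.
With no net inversion, constructive interference in reflection requires 2 n t = m λ.
λ = 2 n t / m = 5946 / m nm.
m=7: 849 nm (IR); m=8: 743 nm (visible); m=9: 661 nm (visible); m=10: 595 nm (visible); m=11: 541 nm (visible); m=12: 495 nm (visible); m=13: 457 nm (visible); m=14: 425 nm (visible); m=15: 396 nm (visible); m=16: 372 nm (UV).

8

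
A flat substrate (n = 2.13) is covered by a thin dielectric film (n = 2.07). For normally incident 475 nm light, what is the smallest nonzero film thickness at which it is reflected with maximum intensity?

Ray reflecting at the top interface goes from n = 1.0 toward n = 2.07: a half-wave phase shift.
Bottom surface (2.07 → 2.13): reflection off a higher-index medium gives a half-wave phase shift.
Zero or two π shifts → no net half-wave offset.
With no net inversion, constructive interference in reflection requires 2 n t = m λ.
The smallest nonzero thickness corresponds to m = 1: t = m λ / (2 n) = 1.00 × 475 / (2 × 2.07) = 115 nm.

115 nm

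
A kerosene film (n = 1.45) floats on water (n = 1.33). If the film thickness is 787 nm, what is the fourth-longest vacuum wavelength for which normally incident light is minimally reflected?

571 nm

Top surface (1.0 → 1.45): reflection off a higher-index medium gives a half-wave phase shift.
Bottom surface (1.45 → 1.33): reflection off a lower-index medium gives no phase shift.
The two reflections differ by half a wavelength.
For minimum reflection here: 2 n t = m λ.
λ = 2 n t / m. The fourth-longest wavelength is m = 4: λ = 2 × 1.45 × 787 / 4.00 = 571 nm.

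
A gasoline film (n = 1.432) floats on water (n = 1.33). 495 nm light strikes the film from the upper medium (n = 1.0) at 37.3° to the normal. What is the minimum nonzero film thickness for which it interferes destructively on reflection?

At the upper boundary (n = 1.0 to n = 1.432) the reflected ray undergoes a half-wave phase shift.
At the lower boundary (n = 1.432 to n = 1.33) the reflected ray undergoes no phase shift.
Net: one phase inversion between the two reflected rays.
For minimum reflection here: 2 n t cos θ_r = m λ.
Snell's law: 1.0 sin 37.3° = 1.432 sin θ_r → sin θ_r = 0.423, cos θ_r = 0.906.
Minimum nonzero at m = 1: t = λ / (2 n cos θ_r) = 495 / (2 × 1.432 × 0.906) = 191 nm.

191 nm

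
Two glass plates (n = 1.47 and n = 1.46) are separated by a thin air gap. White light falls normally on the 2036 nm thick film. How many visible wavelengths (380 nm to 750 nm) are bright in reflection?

6

At the upper boundary (n = 1.47 to n = 1.0) the reflected ray undergoes no phase shift.
Ray reflecting at the bottom interface goes from n = 1.0 toward n = 1.46: a half-wave phase shift.
Net: one phase inversion between the two reflected rays.
For maximum reflection here: 2 n t = (m + ½) λ.
λ = 2 n t / (m + ½) = 4072 / (m + ½) nm.
m=4: 905 nm (IR); m=5: 740 nm (visible); m=6: 626 nm (visible); m=7: 543 nm (visible); m=8: 479 nm (visible); m=9: 429 nm (visible); m=10: 388 nm (visible); m=11: 354 nm (UV).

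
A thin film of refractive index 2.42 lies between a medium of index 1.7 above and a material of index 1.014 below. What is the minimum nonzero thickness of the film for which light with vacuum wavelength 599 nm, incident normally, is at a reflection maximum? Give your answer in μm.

0.0619 μm

Top surface (1.7 → 2.42): reflection off a higher-index medium gives a half-wave phase shift.
Bottom surface (2.42 → 1.014): reflection off a lower-index medium gives no phase shift.
Net: one phase inversion between the two reflected rays.
With one net inversion, constructive interference in reflection requires 2 n t = (m + ½) λ.
Minimum at m = 0: t = λ / (4 n) = 599 / (4 × 2.42) = 61.9 nm.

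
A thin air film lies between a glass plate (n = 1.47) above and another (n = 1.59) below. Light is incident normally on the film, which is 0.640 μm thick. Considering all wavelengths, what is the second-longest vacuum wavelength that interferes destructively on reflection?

Top surface (1.47 → 1.0): reflection off a lower-index medium gives no phase shift.
Ray reflecting at the bottom interface goes from n = 1.0 toward n = 1.59: a half-wave phase shift.
Exactly one π shift → a net half-wave offset.
So the condition for destructive reflection is 2 n t = m λ.
λ = 2 n t / m. The second-longest wavelength is m = 2: λ = 2 × 1.0 × 640 / 2.00 = 640 nm.

640 nm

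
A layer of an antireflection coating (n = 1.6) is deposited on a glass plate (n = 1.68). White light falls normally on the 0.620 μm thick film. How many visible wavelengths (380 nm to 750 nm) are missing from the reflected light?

2

Ray reflecting at the top interface goes from n = 1.0 toward n = 1.6: a half-wave phase shift.
At the lower boundary (n = 1.6 to n = 1.68) the reflected ray undergoes a half-wave phase shift.
Net: no relative phase inversion (both shifts match).
For weak reflection here: 2 n t = (m + ½) λ.
λ = 2 n t / (m + ½) = 1984 / (m + ½) nm.
m=2: 794 nm (IR); m=3: 567 nm (visible); m=4: 441 nm (visible); m=5: 361 nm (UV).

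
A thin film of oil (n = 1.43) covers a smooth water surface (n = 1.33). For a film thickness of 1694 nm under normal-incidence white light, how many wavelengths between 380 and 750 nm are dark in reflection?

At the upper boundary (n = 1.0 to n = 1.43) the reflected ray undergoes a half-wave phase shift.
Ray reflecting at the bottom interface goes from n = 1.43 toward n = 1.33: no phase shift.
The two reflections differ by half a wavelength.
For weak reflection here: 2 n t = m λ.
λ = 2 n t / m = 4845 / m nm.
m=6: 807 nm (IR); m=7: 692 nm (visible); m=8: 606 nm (visible); m=9: 538 nm (visible); m=10: 484 nm (visible); m=11: 440 nm (visible); m=12: 404 nm (visible); m=13: 373 nm (UV).

6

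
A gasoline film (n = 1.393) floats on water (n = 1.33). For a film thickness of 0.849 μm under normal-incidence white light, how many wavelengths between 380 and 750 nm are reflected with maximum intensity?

3

Ray reflecting at the top interface goes from n = 1.0 toward n = 1.393: a half-wave phase shift.
At the lower boundary (n = 1.393 to n = 1.33) the reflected ray undergoes no phase shift.
Exactly one π shift → a net half-wave offset.
With one net inversion, constructive interference in reflection requires 2 n t = (m + ½) λ.
λ = 2 n t / (m + ½) = 2365 / (m + ½) nm.
m=2: 946 nm (IR); m=3: 676 nm (visible); m=4: 526 nm (visible); m=5: 430 nm (visible); m=6: 364 nm (UV).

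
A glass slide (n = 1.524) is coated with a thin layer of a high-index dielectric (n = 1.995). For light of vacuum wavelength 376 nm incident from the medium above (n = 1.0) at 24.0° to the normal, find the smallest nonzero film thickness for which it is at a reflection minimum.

96.3 nm

Ray reflecting at the top interface goes from n = 1.0 toward n = 1.995: a half-wave phase shift.
At the lower boundary (n = 1.995 to n = 1.524) the reflected ray undergoes no phase shift.
The two reflections differ by half a wavelength.
So the condition for destructive reflection is 2 n t cos θ_r = m λ.
Snell's law: 1.0 sin 24.0° = 1.995 sin θ_r → sin θ_r = 0.204, cos θ_r = 0.979.
Minimum nonzero at m = 1: t = λ / (2 n cos θ_r) = 376 / (2 × 1.995 × 0.979) = 96.3 nm.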